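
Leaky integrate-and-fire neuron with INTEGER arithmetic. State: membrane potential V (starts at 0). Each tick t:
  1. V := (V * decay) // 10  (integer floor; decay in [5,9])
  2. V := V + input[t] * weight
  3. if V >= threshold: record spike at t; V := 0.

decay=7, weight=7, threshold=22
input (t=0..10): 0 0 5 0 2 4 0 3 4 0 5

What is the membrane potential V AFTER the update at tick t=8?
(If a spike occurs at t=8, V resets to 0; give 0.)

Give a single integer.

Answer: 0

Derivation:
t=0: input=0 -> V=0
t=1: input=0 -> V=0
t=2: input=5 -> V=0 FIRE
t=3: input=0 -> V=0
t=4: input=2 -> V=14
t=5: input=4 -> V=0 FIRE
t=6: input=0 -> V=0
t=7: input=3 -> V=21
t=8: input=4 -> V=0 FIRE
t=9: input=0 -> V=0
t=10: input=5 -> V=0 FIRE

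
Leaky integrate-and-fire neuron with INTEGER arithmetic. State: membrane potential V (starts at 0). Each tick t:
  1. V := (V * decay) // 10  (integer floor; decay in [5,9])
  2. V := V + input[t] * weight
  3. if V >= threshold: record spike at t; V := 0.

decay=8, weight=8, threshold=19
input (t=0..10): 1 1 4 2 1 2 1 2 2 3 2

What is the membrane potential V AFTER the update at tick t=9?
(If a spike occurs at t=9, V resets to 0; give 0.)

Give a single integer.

t=0: input=1 -> V=8
t=1: input=1 -> V=14
t=2: input=4 -> V=0 FIRE
t=3: input=2 -> V=16
t=4: input=1 -> V=0 FIRE
t=5: input=2 -> V=16
t=6: input=1 -> V=0 FIRE
t=7: input=2 -> V=16
t=8: input=2 -> V=0 FIRE
t=9: input=3 -> V=0 FIRE
t=10: input=2 -> V=16

Answer: 0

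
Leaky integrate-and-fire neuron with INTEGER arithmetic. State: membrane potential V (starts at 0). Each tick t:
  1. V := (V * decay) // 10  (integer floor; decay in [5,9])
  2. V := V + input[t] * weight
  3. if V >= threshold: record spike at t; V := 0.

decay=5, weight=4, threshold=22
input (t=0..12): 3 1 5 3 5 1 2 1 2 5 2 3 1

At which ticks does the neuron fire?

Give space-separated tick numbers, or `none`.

Answer: 2 4 9

Derivation:
t=0: input=3 -> V=12
t=1: input=1 -> V=10
t=2: input=5 -> V=0 FIRE
t=3: input=3 -> V=12
t=4: input=5 -> V=0 FIRE
t=5: input=1 -> V=4
t=6: input=2 -> V=10
t=7: input=1 -> V=9
t=8: input=2 -> V=12
t=9: input=5 -> V=0 FIRE
t=10: input=2 -> V=8
t=11: input=3 -> V=16
t=12: input=1 -> V=12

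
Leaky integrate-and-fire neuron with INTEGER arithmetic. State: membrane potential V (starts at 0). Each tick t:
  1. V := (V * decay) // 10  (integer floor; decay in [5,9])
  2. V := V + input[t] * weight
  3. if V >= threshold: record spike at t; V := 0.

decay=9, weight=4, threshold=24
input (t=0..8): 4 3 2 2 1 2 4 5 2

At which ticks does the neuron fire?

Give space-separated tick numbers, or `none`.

t=0: input=4 -> V=16
t=1: input=3 -> V=0 FIRE
t=2: input=2 -> V=8
t=3: input=2 -> V=15
t=4: input=1 -> V=17
t=5: input=2 -> V=23
t=6: input=4 -> V=0 FIRE
t=7: input=5 -> V=20
t=8: input=2 -> V=0 FIRE

Answer: 1 6 8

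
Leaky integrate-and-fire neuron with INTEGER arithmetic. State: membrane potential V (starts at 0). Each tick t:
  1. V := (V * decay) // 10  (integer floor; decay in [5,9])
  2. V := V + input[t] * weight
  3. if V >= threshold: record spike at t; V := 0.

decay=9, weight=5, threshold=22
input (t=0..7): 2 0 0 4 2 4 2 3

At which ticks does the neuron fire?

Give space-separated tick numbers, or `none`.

t=0: input=2 -> V=10
t=1: input=0 -> V=9
t=2: input=0 -> V=8
t=3: input=4 -> V=0 FIRE
t=4: input=2 -> V=10
t=5: input=4 -> V=0 FIRE
t=6: input=2 -> V=10
t=7: input=3 -> V=0 FIRE

Answer: 3 5 7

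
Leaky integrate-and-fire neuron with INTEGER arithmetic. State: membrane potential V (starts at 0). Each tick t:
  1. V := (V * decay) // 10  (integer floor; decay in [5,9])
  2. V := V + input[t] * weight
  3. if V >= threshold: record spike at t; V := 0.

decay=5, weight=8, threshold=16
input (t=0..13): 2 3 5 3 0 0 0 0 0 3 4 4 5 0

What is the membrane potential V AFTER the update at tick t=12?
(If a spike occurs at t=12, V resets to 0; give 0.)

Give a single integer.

Answer: 0

Derivation:
t=0: input=2 -> V=0 FIRE
t=1: input=3 -> V=0 FIRE
t=2: input=5 -> V=0 FIRE
t=3: input=3 -> V=0 FIRE
t=4: input=0 -> V=0
t=5: input=0 -> V=0
t=6: input=0 -> V=0
t=7: input=0 -> V=0
t=8: input=0 -> V=0
t=9: input=3 -> V=0 FIRE
t=10: input=4 -> V=0 FIRE
t=11: input=4 -> V=0 FIRE
t=12: input=5 -> V=0 FIRE
t=13: input=0 -> V=0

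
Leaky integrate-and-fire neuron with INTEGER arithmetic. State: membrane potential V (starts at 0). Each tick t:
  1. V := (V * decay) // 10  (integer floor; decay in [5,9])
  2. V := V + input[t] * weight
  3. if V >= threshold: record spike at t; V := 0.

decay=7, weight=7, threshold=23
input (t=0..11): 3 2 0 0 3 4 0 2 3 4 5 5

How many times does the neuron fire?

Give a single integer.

Answer: 6

Derivation:
t=0: input=3 -> V=21
t=1: input=2 -> V=0 FIRE
t=2: input=0 -> V=0
t=3: input=0 -> V=0
t=4: input=3 -> V=21
t=5: input=4 -> V=0 FIRE
t=6: input=0 -> V=0
t=7: input=2 -> V=14
t=8: input=3 -> V=0 FIRE
t=9: input=4 -> V=0 FIRE
t=10: input=5 -> V=0 FIRE
t=11: input=5 -> V=0 FIRE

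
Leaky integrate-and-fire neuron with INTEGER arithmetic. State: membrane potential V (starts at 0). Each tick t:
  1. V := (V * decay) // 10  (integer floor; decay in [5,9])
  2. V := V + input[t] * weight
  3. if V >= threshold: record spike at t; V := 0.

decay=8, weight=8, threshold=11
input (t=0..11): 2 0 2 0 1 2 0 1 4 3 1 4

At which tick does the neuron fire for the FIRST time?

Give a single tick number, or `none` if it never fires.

t=0: input=2 -> V=0 FIRE
t=1: input=0 -> V=0
t=2: input=2 -> V=0 FIRE
t=3: input=0 -> V=0
t=4: input=1 -> V=8
t=5: input=2 -> V=0 FIRE
t=6: input=0 -> V=0
t=7: input=1 -> V=8
t=8: input=4 -> V=0 FIRE
t=9: input=3 -> V=0 FIRE
t=10: input=1 -> V=8
t=11: input=4 -> V=0 FIRE

Answer: 0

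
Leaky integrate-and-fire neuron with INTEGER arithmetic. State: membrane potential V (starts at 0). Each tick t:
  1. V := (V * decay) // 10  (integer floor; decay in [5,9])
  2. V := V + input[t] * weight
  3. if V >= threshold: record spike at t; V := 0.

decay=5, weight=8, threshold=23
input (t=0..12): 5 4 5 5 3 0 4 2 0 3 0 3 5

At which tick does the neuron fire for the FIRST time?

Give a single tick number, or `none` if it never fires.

Answer: 0

Derivation:
t=0: input=5 -> V=0 FIRE
t=1: input=4 -> V=0 FIRE
t=2: input=5 -> V=0 FIRE
t=3: input=5 -> V=0 FIRE
t=4: input=3 -> V=0 FIRE
t=5: input=0 -> V=0
t=6: input=4 -> V=0 FIRE
t=7: input=2 -> V=16
t=8: input=0 -> V=8
t=9: input=3 -> V=0 FIRE
t=10: input=0 -> V=0
t=11: input=3 -> V=0 FIRE
t=12: input=5 -> V=0 FIRE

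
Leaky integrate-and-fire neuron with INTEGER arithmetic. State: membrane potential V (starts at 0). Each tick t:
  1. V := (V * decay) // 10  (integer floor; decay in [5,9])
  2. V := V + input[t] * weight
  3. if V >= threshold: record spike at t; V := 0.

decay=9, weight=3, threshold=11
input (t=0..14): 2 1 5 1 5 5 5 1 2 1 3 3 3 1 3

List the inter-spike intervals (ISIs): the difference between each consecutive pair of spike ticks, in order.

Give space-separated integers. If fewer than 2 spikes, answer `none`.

t=0: input=2 -> V=6
t=1: input=1 -> V=8
t=2: input=5 -> V=0 FIRE
t=3: input=1 -> V=3
t=4: input=5 -> V=0 FIRE
t=5: input=5 -> V=0 FIRE
t=6: input=5 -> V=0 FIRE
t=7: input=1 -> V=3
t=8: input=2 -> V=8
t=9: input=1 -> V=10
t=10: input=3 -> V=0 FIRE
t=11: input=3 -> V=9
t=12: input=3 -> V=0 FIRE
t=13: input=1 -> V=3
t=14: input=3 -> V=0 FIRE

Answer: 2 1 1 4 2 2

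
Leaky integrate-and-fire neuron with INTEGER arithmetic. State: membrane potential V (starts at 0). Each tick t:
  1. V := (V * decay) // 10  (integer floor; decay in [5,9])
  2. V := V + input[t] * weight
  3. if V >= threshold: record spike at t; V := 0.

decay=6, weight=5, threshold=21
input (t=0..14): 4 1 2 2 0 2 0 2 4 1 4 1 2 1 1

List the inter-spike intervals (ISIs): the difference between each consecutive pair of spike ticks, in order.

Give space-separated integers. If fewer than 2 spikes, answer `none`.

Answer: 5 2

Derivation:
t=0: input=4 -> V=20
t=1: input=1 -> V=17
t=2: input=2 -> V=20
t=3: input=2 -> V=0 FIRE
t=4: input=0 -> V=0
t=5: input=2 -> V=10
t=6: input=0 -> V=6
t=7: input=2 -> V=13
t=8: input=4 -> V=0 FIRE
t=9: input=1 -> V=5
t=10: input=4 -> V=0 FIRE
t=11: input=1 -> V=5
t=12: input=2 -> V=13
t=13: input=1 -> V=12
t=14: input=1 -> V=12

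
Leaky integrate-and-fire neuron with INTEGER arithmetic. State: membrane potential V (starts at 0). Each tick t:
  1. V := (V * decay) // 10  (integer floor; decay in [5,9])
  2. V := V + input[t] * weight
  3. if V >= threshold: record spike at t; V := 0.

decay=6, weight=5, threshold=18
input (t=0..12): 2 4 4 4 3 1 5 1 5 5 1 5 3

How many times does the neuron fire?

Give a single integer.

Answer: 7

Derivation:
t=0: input=2 -> V=10
t=1: input=4 -> V=0 FIRE
t=2: input=4 -> V=0 FIRE
t=3: input=4 -> V=0 FIRE
t=4: input=3 -> V=15
t=5: input=1 -> V=14
t=6: input=5 -> V=0 FIRE
t=7: input=1 -> V=5
t=8: input=5 -> V=0 FIRE
t=9: input=5 -> V=0 FIRE
t=10: input=1 -> V=5
t=11: input=5 -> V=0 FIRE
t=12: input=3 -> V=15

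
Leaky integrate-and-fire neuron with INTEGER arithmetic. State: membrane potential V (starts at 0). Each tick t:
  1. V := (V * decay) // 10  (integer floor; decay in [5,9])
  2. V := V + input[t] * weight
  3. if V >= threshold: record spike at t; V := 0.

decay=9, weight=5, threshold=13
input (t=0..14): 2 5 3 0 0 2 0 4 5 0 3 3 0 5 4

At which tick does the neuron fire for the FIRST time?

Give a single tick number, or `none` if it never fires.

Answer: 1

Derivation:
t=0: input=2 -> V=10
t=1: input=5 -> V=0 FIRE
t=2: input=3 -> V=0 FIRE
t=3: input=0 -> V=0
t=4: input=0 -> V=0
t=5: input=2 -> V=10
t=6: input=0 -> V=9
t=7: input=4 -> V=0 FIRE
t=8: input=5 -> V=0 FIRE
t=9: input=0 -> V=0
t=10: input=3 -> V=0 FIRE
t=11: input=3 -> V=0 FIRE
t=12: input=0 -> V=0
t=13: input=5 -> V=0 FIRE
t=14: input=4 -> V=0 FIRE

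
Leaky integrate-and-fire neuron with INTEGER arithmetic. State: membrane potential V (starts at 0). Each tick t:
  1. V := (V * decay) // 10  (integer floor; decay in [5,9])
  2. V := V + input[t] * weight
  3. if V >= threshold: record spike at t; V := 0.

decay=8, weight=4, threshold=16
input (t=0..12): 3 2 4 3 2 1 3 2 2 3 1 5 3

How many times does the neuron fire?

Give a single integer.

Answer: 6

Derivation:
t=0: input=3 -> V=12
t=1: input=2 -> V=0 FIRE
t=2: input=4 -> V=0 FIRE
t=3: input=3 -> V=12
t=4: input=2 -> V=0 FIRE
t=5: input=1 -> V=4
t=6: input=3 -> V=15
t=7: input=2 -> V=0 FIRE
t=8: input=2 -> V=8
t=9: input=3 -> V=0 FIRE
t=10: input=1 -> V=4
t=11: input=5 -> V=0 FIRE
t=12: input=3 -> V=12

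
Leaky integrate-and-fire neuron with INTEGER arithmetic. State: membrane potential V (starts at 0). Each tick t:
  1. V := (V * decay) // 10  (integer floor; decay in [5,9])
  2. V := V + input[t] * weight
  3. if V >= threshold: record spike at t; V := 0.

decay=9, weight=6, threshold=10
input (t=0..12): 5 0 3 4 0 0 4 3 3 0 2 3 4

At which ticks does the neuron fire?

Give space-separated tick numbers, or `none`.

t=0: input=5 -> V=0 FIRE
t=1: input=0 -> V=0
t=2: input=3 -> V=0 FIRE
t=3: input=4 -> V=0 FIRE
t=4: input=0 -> V=0
t=5: input=0 -> V=0
t=6: input=4 -> V=0 FIRE
t=7: input=3 -> V=0 FIRE
t=8: input=3 -> V=0 FIRE
t=9: input=0 -> V=0
t=10: input=2 -> V=0 FIRE
t=11: input=3 -> V=0 FIRE
t=12: input=4 -> V=0 FIRE

Answer: 0 2 3 6 7 8 10 11 12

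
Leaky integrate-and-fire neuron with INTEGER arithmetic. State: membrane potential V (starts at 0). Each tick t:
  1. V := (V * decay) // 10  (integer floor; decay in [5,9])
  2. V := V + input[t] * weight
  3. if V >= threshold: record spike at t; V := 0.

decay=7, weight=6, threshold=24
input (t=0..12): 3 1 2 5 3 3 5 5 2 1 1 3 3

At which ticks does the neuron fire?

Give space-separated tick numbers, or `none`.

t=0: input=3 -> V=18
t=1: input=1 -> V=18
t=2: input=2 -> V=0 FIRE
t=3: input=5 -> V=0 FIRE
t=4: input=3 -> V=18
t=5: input=3 -> V=0 FIRE
t=6: input=5 -> V=0 FIRE
t=7: input=5 -> V=0 FIRE
t=8: input=2 -> V=12
t=9: input=1 -> V=14
t=10: input=1 -> V=15
t=11: input=3 -> V=0 FIRE
t=12: input=3 -> V=18

Answer: 2 3 5 6 7 11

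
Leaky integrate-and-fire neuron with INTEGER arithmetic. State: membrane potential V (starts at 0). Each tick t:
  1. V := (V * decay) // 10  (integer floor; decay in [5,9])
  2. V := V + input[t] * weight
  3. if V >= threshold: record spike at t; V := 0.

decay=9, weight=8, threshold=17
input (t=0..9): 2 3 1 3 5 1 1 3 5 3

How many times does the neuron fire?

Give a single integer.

Answer: 6

Derivation:
t=0: input=2 -> V=16
t=1: input=3 -> V=0 FIRE
t=2: input=1 -> V=8
t=3: input=3 -> V=0 FIRE
t=4: input=5 -> V=0 FIRE
t=5: input=1 -> V=8
t=6: input=1 -> V=15
t=7: input=3 -> V=0 FIRE
t=8: input=5 -> V=0 FIRE
t=9: input=3 -> V=0 FIRE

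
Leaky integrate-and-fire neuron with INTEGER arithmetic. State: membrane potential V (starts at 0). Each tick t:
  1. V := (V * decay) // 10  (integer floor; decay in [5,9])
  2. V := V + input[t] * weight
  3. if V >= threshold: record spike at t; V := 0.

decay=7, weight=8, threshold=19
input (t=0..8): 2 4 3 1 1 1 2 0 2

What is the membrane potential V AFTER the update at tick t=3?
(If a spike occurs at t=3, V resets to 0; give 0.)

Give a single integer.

Answer: 8

Derivation:
t=0: input=2 -> V=16
t=1: input=4 -> V=0 FIRE
t=2: input=3 -> V=0 FIRE
t=3: input=1 -> V=8
t=4: input=1 -> V=13
t=5: input=1 -> V=17
t=6: input=2 -> V=0 FIRE
t=7: input=0 -> V=0
t=8: input=2 -> V=16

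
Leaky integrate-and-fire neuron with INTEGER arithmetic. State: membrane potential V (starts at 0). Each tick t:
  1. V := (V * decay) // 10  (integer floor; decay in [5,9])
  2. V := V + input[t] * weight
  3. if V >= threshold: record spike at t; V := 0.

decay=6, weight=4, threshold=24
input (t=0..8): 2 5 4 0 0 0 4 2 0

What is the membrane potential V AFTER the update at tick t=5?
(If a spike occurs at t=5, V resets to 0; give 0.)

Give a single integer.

t=0: input=2 -> V=8
t=1: input=5 -> V=0 FIRE
t=2: input=4 -> V=16
t=3: input=0 -> V=9
t=4: input=0 -> V=5
t=5: input=0 -> V=3
t=6: input=4 -> V=17
t=7: input=2 -> V=18
t=8: input=0 -> V=10

Answer: 3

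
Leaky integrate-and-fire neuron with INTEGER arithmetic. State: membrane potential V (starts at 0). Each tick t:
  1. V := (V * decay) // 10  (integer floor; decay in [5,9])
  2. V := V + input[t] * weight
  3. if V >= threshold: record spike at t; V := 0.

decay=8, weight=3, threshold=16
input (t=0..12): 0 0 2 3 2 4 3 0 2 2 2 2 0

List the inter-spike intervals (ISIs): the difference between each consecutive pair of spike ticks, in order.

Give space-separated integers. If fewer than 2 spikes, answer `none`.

Answer: 2 5

Derivation:
t=0: input=0 -> V=0
t=1: input=0 -> V=0
t=2: input=2 -> V=6
t=3: input=3 -> V=13
t=4: input=2 -> V=0 FIRE
t=5: input=4 -> V=12
t=6: input=3 -> V=0 FIRE
t=7: input=0 -> V=0
t=8: input=2 -> V=6
t=9: input=2 -> V=10
t=10: input=2 -> V=14
t=11: input=2 -> V=0 FIRE
t=12: input=0 -> V=0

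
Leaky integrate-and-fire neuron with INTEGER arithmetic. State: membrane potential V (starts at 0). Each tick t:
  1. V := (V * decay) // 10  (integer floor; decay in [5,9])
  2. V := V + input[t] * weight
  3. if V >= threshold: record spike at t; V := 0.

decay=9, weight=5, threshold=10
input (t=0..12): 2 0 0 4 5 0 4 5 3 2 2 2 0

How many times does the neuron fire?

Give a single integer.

Answer: 9

Derivation:
t=0: input=2 -> V=0 FIRE
t=1: input=0 -> V=0
t=2: input=0 -> V=0
t=3: input=4 -> V=0 FIRE
t=4: input=5 -> V=0 FIRE
t=5: input=0 -> V=0
t=6: input=4 -> V=0 FIRE
t=7: input=5 -> V=0 FIRE
t=8: input=3 -> V=0 FIRE
t=9: input=2 -> V=0 FIRE
t=10: input=2 -> V=0 FIRE
t=11: input=2 -> V=0 FIRE
t=12: input=0 -> V=0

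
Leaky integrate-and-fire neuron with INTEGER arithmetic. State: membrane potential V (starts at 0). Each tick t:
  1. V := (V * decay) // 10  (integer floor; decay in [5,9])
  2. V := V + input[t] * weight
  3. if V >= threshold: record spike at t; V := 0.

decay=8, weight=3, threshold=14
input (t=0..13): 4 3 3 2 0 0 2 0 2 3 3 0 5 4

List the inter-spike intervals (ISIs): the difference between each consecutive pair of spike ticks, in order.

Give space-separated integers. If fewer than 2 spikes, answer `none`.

t=0: input=4 -> V=12
t=1: input=3 -> V=0 FIRE
t=2: input=3 -> V=9
t=3: input=2 -> V=13
t=4: input=0 -> V=10
t=5: input=0 -> V=8
t=6: input=2 -> V=12
t=7: input=0 -> V=9
t=8: input=2 -> V=13
t=9: input=3 -> V=0 FIRE
t=10: input=3 -> V=9
t=11: input=0 -> V=7
t=12: input=5 -> V=0 FIRE
t=13: input=4 -> V=12

Answer: 8 3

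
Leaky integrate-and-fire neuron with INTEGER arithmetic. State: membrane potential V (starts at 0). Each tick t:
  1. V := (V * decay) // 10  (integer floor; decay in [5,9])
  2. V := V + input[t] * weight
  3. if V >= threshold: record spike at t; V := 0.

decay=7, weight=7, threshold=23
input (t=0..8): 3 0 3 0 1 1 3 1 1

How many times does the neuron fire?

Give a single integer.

Answer: 2

Derivation:
t=0: input=3 -> V=21
t=1: input=0 -> V=14
t=2: input=3 -> V=0 FIRE
t=3: input=0 -> V=0
t=4: input=1 -> V=7
t=5: input=1 -> V=11
t=6: input=3 -> V=0 FIRE
t=7: input=1 -> V=7
t=8: input=1 -> V=11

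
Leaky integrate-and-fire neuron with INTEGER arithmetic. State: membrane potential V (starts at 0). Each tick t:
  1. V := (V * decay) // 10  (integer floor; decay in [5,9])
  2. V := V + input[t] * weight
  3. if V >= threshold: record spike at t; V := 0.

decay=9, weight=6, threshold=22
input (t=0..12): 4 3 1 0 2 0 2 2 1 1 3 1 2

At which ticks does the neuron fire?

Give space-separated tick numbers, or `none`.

t=0: input=4 -> V=0 FIRE
t=1: input=3 -> V=18
t=2: input=1 -> V=0 FIRE
t=3: input=0 -> V=0
t=4: input=2 -> V=12
t=5: input=0 -> V=10
t=6: input=2 -> V=21
t=7: input=2 -> V=0 FIRE
t=8: input=1 -> V=6
t=9: input=1 -> V=11
t=10: input=3 -> V=0 FIRE
t=11: input=1 -> V=6
t=12: input=2 -> V=17

Answer: 0 2 7 10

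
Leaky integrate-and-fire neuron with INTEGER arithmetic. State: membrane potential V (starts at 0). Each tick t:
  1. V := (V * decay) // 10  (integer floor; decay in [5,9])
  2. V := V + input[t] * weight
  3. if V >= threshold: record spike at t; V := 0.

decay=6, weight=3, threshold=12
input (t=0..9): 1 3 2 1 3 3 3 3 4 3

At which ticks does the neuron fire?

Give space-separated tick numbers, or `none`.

t=0: input=1 -> V=3
t=1: input=3 -> V=10
t=2: input=2 -> V=0 FIRE
t=3: input=1 -> V=3
t=4: input=3 -> V=10
t=5: input=3 -> V=0 FIRE
t=6: input=3 -> V=9
t=7: input=3 -> V=0 FIRE
t=8: input=4 -> V=0 FIRE
t=9: input=3 -> V=9

Answer: 2 5 7 8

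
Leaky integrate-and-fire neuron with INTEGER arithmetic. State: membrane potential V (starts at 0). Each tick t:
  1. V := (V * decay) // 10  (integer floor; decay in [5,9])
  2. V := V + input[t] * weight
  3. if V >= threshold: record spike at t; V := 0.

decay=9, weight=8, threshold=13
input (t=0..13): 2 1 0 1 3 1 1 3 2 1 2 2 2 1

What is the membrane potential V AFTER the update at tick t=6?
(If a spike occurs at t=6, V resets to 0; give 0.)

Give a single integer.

t=0: input=2 -> V=0 FIRE
t=1: input=1 -> V=8
t=2: input=0 -> V=7
t=3: input=1 -> V=0 FIRE
t=4: input=3 -> V=0 FIRE
t=5: input=1 -> V=8
t=6: input=1 -> V=0 FIRE
t=7: input=3 -> V=0 FIRE
t=8: input=2 -> V=0 FIRE
t=9: input=1 -> V=8
t=10: input=2 -> V=0 FIRE
t=11: input=2 -> V=0 FIRE
t=12: input=2 -> V=0 FIRE
t=13: input=1 -> V=8

Answer: 0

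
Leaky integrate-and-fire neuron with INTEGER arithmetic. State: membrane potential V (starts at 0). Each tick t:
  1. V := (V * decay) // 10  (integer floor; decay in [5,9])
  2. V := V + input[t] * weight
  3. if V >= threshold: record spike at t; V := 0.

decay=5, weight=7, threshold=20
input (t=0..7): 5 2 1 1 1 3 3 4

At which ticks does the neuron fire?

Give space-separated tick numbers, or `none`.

Answer: 0 5 6 7

Derivation:
t=0: input=5 -> V=0 FIRE
t=1: input=2 -> V=14
t=2: input=1 -> V=14
t=3: input=1 -> V=14
t=4: input=1 -> V=14
t=5: input=3 -> V=0 FIRE
t=6: input=3 -> V=0 FIRE
t=7: input=4 -> V=0 FIRE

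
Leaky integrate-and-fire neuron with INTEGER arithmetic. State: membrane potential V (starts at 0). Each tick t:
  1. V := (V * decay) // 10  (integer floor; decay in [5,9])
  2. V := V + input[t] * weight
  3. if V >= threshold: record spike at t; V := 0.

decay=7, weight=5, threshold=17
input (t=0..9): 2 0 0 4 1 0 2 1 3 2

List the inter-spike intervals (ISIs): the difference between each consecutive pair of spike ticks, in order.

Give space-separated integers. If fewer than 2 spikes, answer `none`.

t=0: input=2 -> V=10
t=1: input=0 -> V=7
t=2: input=0 -> V=4
t=3: input=4 -> V=0 FIRE
t=4: input=1 -> V=5
t=5: input=0 -> V=3
t=6: input=2 -> V=12
t=7: input=1 -> V=13
t=8: input=3 -> V=0 FIRE
t=9: input=2 -> V=10

Answer: 5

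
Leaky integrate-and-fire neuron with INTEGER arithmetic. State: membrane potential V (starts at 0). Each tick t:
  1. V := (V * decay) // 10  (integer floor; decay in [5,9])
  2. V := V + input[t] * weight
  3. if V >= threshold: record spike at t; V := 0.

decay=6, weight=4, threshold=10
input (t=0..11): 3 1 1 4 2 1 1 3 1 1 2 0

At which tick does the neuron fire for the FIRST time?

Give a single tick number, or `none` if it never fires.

Answer: 0

Derivation:
t=0: input=3 -> V=0 FIRE
t=1: input=1 -> V=4
t=2: input=1 -> V=6
t=3: input=4 -> V=0 FIRE
t=4: input=2 -> V=8
t=5: input=1 -> V=8
t=6: input=1 -> V=8
t=7: input=3 -> V=0 FIRE
t=8: input=1 -> V=4
t=9: input=1 -> V=6
t=10: input=2 -> V=0 FIRE
t=11: input=0 -> V=0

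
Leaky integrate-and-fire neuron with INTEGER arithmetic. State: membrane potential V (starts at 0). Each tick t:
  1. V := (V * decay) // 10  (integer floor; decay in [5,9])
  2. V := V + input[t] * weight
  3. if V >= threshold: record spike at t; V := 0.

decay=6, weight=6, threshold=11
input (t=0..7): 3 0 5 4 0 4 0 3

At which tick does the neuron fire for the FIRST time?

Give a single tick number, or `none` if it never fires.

t=0: input=3 -> V=0 FIRE
t=1: input=0 -> V=0
t=2: input=5 -> V=0 FIRE
t=3: input=4 -> V=0 FIRE
t=4: input=0 -> V=0
t=5: input=4 -> V=0 FIRE
t=6: input=0 -> V=0
t=7: input=3 -> V=0 FIRE

Answer: 0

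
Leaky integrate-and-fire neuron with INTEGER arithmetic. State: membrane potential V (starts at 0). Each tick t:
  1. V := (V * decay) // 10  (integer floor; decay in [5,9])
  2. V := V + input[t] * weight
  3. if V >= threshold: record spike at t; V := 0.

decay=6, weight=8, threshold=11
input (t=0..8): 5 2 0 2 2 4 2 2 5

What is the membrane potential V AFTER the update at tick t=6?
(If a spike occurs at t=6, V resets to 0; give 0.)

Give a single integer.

t=0: input=5 -> V=0 FIRE
t=1: input=2 -> V=0 FIRE
t=2: input=0 -> V=0
t=3: input=2 -> V=0 FIRE
t=4: input=2 -> V=0 FIRE
t=5: input=4 -> V=0 FIRE
t=6: input=2 -> V=0 FIRE
t=7: input=2 -> V=0 FIRE
t=8: input=5 -> V=0 FIRE

Answer: 0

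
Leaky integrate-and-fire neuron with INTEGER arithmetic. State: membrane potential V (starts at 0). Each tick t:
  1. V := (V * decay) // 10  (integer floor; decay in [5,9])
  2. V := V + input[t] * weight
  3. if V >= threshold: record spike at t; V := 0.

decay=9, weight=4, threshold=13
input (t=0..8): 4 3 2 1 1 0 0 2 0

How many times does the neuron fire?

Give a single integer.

Answer: 2

Derivation:
t=0: input=4 -> V=0 FIRE
t=1: input=3 -> V=12
t=2: input=2 -> V=0 FIRE
t=3: input=1 -> V=4
t=4: input=1 -> V=7
t=5: input=0 -> V=6
t=6: input=0 -> V=5
t=7: input=2 -> V=12
t=8: input=0 -> V=10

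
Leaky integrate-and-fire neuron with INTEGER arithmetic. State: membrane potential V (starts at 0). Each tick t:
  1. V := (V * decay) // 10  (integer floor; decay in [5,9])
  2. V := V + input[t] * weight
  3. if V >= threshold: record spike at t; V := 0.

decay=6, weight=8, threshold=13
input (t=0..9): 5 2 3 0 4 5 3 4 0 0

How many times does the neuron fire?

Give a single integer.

t=0: input=5 -> V=0 FIRE
t=1: input=2 -> V=0 FIRE
t=2: input=3 -> V=0 FIRE
t=3: input=0 -> V=0
t=4: input=4 -> V=0 FIRE
t=5: input=5 -> V=0 FIRE
t=6: input=3 -> V=0 FIRE
t=7: input=4 -> V=0 FIRE
t=8: input=0 -> V=0
t=9: input=0 -> V=0

Answer: 7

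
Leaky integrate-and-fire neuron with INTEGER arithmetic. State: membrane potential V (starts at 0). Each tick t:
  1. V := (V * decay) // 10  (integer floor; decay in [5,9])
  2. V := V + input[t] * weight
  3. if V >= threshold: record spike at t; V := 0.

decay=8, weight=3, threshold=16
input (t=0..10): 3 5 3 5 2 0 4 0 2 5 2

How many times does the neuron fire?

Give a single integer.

t=0: input=3 -> V=9
t=1: input=5 -> V=0 FIRE
t=2: input=3 -> V=9
t=3: input=5 -> V=0 FIRE
t=4: input=2 -> V=6
t=5: input=0 -> V=4
t=6: input=4 -> V=15
t=7: input=0 -> V=12
t=8: input=2 -> V=15
t=9: input=5 -> V=0 FIRE
t=10: input=2 -> V=6

Answer: 3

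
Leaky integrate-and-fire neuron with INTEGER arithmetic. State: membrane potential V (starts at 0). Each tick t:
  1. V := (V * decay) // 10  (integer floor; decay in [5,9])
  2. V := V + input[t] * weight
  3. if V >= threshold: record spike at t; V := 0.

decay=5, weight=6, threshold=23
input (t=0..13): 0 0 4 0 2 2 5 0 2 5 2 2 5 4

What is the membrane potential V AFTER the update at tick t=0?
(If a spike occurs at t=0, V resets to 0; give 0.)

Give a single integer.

t=0: input=0 -> V=0
t=1: input=0 -> V=0
t=2: input=4 -> V=0 FIRE
t=3: input=0 -> V=0
t=4: input=2 -> V=12
t=5: input=2 -> V=18
t=6: input=5 -> V=0 FIRE
t=7: input=0 -> V=0
t=8: input=2 -> V=12
t=9: input=5 -> V=0 FIRE
t=10: input=2 -> V=12
t=11: input=2 -> V=18
t=12: input=5 -> V=0 FIRE
t=13: input=4 -> V=0 FIRE

Answer: 0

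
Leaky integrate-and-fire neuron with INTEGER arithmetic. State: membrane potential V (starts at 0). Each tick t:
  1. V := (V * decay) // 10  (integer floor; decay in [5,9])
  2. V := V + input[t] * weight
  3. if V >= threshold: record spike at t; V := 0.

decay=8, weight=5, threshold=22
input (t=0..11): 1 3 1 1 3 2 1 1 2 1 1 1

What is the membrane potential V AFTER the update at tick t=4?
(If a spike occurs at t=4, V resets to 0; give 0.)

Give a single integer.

Answer: 0

Derivation:
t=0: input=1 -> V=5
t=1: input=3 -> V=19
t=2: input=1 -> V=20
t=3: input=1 -> V=21
t=4: input=3 -> V=0 FIRE
t=5: input=2 -> V=10
t=6: input=1 -> V=13
t=7: input=1 -> V=15
t=8: input=2 -> V=0 FIRE
t=9: input=1 -> V=5
t=10: input=1 -> V=9
t=11: input=1 -> V=12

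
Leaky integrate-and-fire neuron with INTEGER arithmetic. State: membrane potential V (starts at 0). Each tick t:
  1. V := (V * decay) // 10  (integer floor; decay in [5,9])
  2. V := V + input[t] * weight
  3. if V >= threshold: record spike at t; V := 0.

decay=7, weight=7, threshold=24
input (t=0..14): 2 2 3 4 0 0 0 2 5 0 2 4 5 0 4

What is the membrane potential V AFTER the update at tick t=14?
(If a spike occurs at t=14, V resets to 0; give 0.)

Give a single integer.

t=0: input=2 -> V=14
t=1: input=2 -> V=23
t=2: input=3 -> V=0 FIRE
t=3: input=4 -> V=0 FIRE
t=4: input=0 -> V=0
t=5: input=0 -> V=0
t=6: input=0 -> V=0
t=7: input=2 -> V=14
t=8: input=5 -> V=0 FIRE
t=9: input=0 -> V=0
t=10: input=2 -> V=14
t=11: input=4 -> V=0 FIRE
t=12: input=5 -> V=0 FIRE
t=13: input=0 -> V=0
t=14: input=4 -> V=0 FIRE

Answer: 0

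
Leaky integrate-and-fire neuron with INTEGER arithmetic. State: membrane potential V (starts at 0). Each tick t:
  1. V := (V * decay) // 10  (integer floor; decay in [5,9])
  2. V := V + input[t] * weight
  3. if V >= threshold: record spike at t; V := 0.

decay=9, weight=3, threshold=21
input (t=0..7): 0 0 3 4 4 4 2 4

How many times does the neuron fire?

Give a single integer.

Answer: 2

Derivation:
t=0: input=0 -> V=0
t=1: input=0 -> V=0
t=2: input=3 -> V=9
t=3: input=4 -> V=20
t=4: input=4 -> V=0 FIRE
t=5: input=4 -> V=12
t=6: input=2 -> V=16
t=7: input=4 -> V=0 FIRE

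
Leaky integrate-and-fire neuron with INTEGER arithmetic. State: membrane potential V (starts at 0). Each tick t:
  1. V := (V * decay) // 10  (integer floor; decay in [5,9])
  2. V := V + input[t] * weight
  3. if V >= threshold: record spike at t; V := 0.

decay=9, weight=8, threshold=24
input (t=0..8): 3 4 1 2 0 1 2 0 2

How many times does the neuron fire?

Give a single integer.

t=0: input=3 -> V=0 FIRE
t=1: input=4 -> V=0 FIRE
t=2: input=1 -> V=8
t=3: input=2 -> V=23
t=4: input=0 -> V=20
t=5: input=1 -> V=0 FIRE
t=6: input=2 -> V=16
t=7: input=0 -> V=14
t=8: input=2 -> V=0 FIRE

Answer: 4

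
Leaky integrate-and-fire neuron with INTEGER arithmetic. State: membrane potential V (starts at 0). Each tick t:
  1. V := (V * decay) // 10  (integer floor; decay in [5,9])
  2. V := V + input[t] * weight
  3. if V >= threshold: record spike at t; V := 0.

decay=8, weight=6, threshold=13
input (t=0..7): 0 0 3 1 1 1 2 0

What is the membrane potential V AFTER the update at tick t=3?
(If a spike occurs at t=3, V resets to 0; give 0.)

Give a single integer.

t=0: input=0 -> V=0
t=1: input=0 -> V=0
t=2: input=3 -> V=0 FIRE
t=3: input=1 -> V=6
t=4: input=1 -> V=10
t=5: input=1 -> V=0 FIRE
t=6: input=2 -> V=12
t=7: input=0 -> V=9

Answer: 6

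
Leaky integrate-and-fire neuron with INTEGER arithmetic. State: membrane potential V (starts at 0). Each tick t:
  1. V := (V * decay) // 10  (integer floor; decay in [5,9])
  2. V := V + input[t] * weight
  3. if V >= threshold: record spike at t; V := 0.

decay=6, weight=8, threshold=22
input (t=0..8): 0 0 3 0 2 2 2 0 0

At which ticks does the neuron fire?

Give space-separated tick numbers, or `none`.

t=0: input=0 -> V=0
t=1: input=0 -> V=0
t=2: input=3 -> V=0 FIRE
t=3: input=0 -> V=0
t=4: input=2 -> V=16
t=5: input=2 -> V=0 FIRE
t=6: input=2 -> V=16
t=7: input=0 -> V=9
t=8: input=0 -> V=5

Answer: 2 5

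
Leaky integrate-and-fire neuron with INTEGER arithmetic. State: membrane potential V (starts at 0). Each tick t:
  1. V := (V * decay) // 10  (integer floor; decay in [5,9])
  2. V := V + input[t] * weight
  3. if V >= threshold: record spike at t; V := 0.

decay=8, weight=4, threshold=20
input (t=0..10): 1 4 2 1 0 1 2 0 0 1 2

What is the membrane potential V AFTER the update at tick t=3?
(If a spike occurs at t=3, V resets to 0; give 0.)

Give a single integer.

t=0: input=1 -> V=4
t=1: input=4 -> V=19
t=2: input=2 -> V=0 FIRE
t=3: input=1 -> V=4
t=4: input=0 -> V=3
t=5: input=1 -> V=6
t=6: input=2 -> V=12
t=7: input=0 -> V=9
t=8: input=0 -> V=7
t=9: input=1 -> V=9
t=10: input=2 -> V=15

Answer: 4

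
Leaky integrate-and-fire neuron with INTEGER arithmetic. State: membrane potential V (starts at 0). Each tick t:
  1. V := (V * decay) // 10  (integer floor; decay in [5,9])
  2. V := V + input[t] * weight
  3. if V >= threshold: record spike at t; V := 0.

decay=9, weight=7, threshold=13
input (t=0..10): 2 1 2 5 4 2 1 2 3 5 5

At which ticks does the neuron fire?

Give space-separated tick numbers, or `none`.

t=0: input=2 -> V=0 FIRE
t=1: input=1 -> V=7
t=2: input=2 -> V=0 FIRE
t=3: input=5 -> V=0 FIRE
t=4: input=4 -> V=0 FIRE
t=5: input=2 -> V=0 FIRE
t=6: input=1 -> V=7
t=7: input=2 -> V=0 FIRE
t=8: input=3 -> V=0 FIRE
t=9: input=5 -> V=0 FIRE
t=10: input=5 -> V=0 FIRE

Answer: 0 2 3 4 5 7 8 9 10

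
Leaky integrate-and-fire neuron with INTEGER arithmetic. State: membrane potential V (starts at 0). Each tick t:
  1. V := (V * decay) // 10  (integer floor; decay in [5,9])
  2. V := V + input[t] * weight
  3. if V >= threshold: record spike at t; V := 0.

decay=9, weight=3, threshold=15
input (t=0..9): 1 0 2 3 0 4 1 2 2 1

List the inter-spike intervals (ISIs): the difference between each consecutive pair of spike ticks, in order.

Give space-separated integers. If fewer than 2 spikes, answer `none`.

t=0: input=1 -> V=3
t=1: input=0 -> V=2
t=2: input=2 -> V=7
t=3: input=3 -> V=0 FIRE
t=4: input=0 -> V=0
t=5: input=4 -> V=12
t=6: input=1 -> V=13
t=7: input=2 -> V=0 FIRE
t=8: input=2 -> V=6
t=9: input=1 -> V=8

Answer: 4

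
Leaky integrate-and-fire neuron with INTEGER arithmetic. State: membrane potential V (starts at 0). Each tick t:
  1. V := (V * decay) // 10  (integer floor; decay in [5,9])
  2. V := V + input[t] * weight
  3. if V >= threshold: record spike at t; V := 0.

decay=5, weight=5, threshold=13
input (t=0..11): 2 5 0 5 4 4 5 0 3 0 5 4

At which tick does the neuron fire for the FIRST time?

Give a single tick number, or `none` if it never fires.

t=0: input=2 -> V=10
t=1: input=5 -> V=0 FIRE
t=2: input=0 -> V=0
t=3: input=5 -> V=0 FIRE
t=4: input=4 -> V=0 FIRE
t=5: input=4 -> V=0 FIRE
t=6: input=5 -> V=0 FIRE
t=7: input=0 -> V=0
t=8: input=3 -> V=0 FIRE
t=9: input=0 -> V=0
t=10: input=5 -> V=0 FIRE
t=11: input=4 -> V=0 FIRE

Answer: 1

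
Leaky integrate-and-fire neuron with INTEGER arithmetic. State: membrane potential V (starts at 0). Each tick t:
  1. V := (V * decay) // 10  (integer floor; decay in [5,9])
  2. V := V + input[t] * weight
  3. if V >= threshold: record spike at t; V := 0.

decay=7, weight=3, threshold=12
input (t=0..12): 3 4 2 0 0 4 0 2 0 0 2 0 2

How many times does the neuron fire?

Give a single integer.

t=0: input=3 -> V=9
t=1: input=4 -> V=0 FIRE
t=2: input=2 -> V=6
t=3: input=0 -> V=4
t=4: input=0 -> V=2
t=5: input=4 -> V=0 FIRE
t=6: input=0 -> V=0
t=7: input=2 -> V=6
t=8: input=0 -> V=4
t=9: input=0 -> V=2
t=10: input=2 -> V=7
t=11: input=0 -> V=4
t=12: input=2 -> V=8

Answer: 2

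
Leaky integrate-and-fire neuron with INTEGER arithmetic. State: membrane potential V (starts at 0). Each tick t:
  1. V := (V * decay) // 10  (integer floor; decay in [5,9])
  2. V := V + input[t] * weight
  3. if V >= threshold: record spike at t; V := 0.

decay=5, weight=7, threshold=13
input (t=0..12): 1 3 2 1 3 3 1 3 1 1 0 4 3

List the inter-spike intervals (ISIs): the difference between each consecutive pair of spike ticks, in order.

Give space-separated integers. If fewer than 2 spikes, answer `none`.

Answer: 1 2 1 2 4 1

Derivation:
t=0: input=1 -> V=7
t=1: input=3 -> V=0 FIRE
t=2: input=2 -> V=0 FIRE
t=3: input=1 -> V=7
t=4: input=3 -> V=0 FIRE
t=5: input=3 -> V=0 FIRE
t=6: input=1 -> V=7
t=7: input=3 -> V=0 FIRE
t=8: input=1 -> V=7
t=9: input=1 -> V=10
t=10: input=0 -> V=5
t=11: input=4 -> V=0 FIRE
t=12: input=3 -> V=0 FIRE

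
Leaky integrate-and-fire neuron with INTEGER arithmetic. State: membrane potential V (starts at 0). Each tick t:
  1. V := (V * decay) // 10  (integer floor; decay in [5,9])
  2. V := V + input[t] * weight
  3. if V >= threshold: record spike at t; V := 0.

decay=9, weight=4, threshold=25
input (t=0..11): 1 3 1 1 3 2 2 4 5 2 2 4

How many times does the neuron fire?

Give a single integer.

t=0: input=1 -> V=4
t=1: input=3 -> V=15
t=2: input=1 -> V=17
t=3: input=1 -> V=19
t=4: input=3 -> V=0 FIRE
t=5: input=2 -> V=8
t=6: input=2 -> V=15
t=7: input=4 -> V=0 FIRE
t=8: input=5 -> V=20
t=9: input=2 -> V=0 FIRE
t=10: input=2 -> V=8
t=11: input=4 -> V=23

Answer: 3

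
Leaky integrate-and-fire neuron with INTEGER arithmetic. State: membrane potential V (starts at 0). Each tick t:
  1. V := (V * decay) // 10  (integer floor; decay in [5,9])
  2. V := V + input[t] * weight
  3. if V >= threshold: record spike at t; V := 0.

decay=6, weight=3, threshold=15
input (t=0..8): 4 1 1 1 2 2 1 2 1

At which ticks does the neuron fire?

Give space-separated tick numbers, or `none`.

Answer: none

Derivation:
t=0: input=4 -> V=12
t=1: input=1 -> V=10
t=2: input=1 -> V=9
t=3: input=1 -> V=8
t=4: input=2 -> V=10
t=5: input=2 -> V=12
t=6: input=1 -> V=10
t=7: input=2 -> V=12
t=8: input=1 -> V=10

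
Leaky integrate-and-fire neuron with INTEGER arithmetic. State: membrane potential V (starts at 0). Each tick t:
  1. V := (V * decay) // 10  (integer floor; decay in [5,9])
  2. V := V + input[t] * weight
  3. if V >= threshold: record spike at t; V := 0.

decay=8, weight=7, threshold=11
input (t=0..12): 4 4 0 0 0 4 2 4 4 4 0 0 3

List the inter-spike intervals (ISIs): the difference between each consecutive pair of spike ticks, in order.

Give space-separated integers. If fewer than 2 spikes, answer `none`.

t=0: input=4 -> V=0 FIRE
t=1: input=4 -> V=0 FIRE
t=2: input=0 -> V=0
t=3: input=0 -> V=0
t=4: input=0 -> V=0
t=5: input=4 -> V=0 FIRE
t=6: input=2 -> V=0 FIRE
t=7: input=4 -> V=0 FIRE
t=8: input=4 -> V=0 FIRE
t=9: input=4 -> V=0 FIRE
t=10: input=0 -> V=0
t=11: input=0 -> V=0
t=12: input=3 -> V=0 FIRE

Answer: 1 4 1 1 1 1 3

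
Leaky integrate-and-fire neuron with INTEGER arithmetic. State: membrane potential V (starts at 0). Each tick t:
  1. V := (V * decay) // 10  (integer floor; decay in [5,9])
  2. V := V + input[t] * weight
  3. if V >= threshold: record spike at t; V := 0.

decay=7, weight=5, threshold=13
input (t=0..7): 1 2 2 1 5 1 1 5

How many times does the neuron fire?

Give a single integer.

Answer: 3

Derivation:
t=0: input=1 -> V=5
t=1: input=2 -> V=0 FIRE
t=2: input=2 -> V=10
t=3: input=1 -> V=12
t=4: input=5 -> V=0 FIRE
t=5: input=1 -> V=5
t=6: input=1 -> V=8
t=7: input=5 -> V=0 FIRE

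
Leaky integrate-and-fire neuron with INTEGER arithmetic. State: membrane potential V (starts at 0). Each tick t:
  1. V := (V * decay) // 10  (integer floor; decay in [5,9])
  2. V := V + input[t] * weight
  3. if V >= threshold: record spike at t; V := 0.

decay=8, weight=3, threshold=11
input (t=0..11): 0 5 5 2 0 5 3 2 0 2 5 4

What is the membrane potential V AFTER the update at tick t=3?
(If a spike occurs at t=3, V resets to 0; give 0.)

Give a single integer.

t=0: input=0 -> V=0
t=1: input=5 -> V=0 FIRE
t=2: input=5 -> V=0 FIRE
t=3: input=2 -> V=6
t=4: input=0 -> V=4
t=5: input=5 -> V=0 FIRE
t=6: input=3 -> V=9
t=7: input=2 -> V=0 FIRE
t=8: input=0 -> V=0
t=9: input=2 -> V=6
t=10: input=5 -> V=0 FIRE
t=11: input=4 -> V=0 FIRE

Answer: 6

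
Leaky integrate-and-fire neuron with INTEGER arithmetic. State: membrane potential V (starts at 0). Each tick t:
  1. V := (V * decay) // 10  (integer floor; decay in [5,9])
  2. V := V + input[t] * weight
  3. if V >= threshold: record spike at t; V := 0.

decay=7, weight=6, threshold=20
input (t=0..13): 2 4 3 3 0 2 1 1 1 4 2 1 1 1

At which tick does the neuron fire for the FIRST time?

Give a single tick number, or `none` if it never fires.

Answer: 1

Derivation:
t=0: input=2 -> V=12
t=1: input=4 -> V=0 FIRE
t=2: input=3 -> V=18
t=3: input=3 -> V=0 FIRE
t=4: input=0 -> V=0
t=5: input=2 -> V=12
t=6: input=1 -> V=14
t=7: input=1 -> V=15
t=8: input=1 -> V=16
t=9: input=4 -> V=0 FIRE
t=10: input=2 -> V=12
t=11: input=1 -> V=14
t=12: input=1 -> V=15
t=13: input=1 -> V=16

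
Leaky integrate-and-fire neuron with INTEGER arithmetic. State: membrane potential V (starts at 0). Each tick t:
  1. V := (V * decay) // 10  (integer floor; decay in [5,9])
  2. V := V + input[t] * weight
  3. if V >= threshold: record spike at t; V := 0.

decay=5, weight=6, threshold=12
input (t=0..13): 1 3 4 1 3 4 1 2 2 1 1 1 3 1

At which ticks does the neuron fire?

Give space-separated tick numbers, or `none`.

t=0: input=1 -> V=6
t=1: input=3 -> V=0 FIRE
t=2: input=4 -> V=0 FIRE
t=3: input=1 -> V=6
t=4: input=3 -> V=0 FIRE
t=5: input=4 -> V=0 FIRE
t=6: input=1 -> V=6
t=7: input=2 -> V=0 FIRE
t=8: input=2 -> V=0 FIRE
t=9: input=1 -> V=6
t=10: input=1 -> V=9
t=11: input=1 -> V=10
t=12: input=3 -> V=0 FIRE
t=13: input=1 -> V=6

Answer: 1 2 4 5 7 8 12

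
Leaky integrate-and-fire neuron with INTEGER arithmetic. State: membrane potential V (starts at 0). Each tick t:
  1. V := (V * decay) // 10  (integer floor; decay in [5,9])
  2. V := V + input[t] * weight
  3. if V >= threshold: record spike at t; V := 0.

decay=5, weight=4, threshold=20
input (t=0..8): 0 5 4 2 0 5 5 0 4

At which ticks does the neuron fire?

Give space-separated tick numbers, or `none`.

t=0: input=0 -> V=0
t=1: input=5 -> V=0 FIRE
t=2: input=4 -> V=16
t=3: input=2 -> V=16
t=4: input=0 -> V=8
t=5: input=5 -> V=0 FIRE
t=6: input=5 -> V=0 FIRE
t=7: input=0 -> V=0
t=8: input=4 -> V=16

Answer: 1 5 6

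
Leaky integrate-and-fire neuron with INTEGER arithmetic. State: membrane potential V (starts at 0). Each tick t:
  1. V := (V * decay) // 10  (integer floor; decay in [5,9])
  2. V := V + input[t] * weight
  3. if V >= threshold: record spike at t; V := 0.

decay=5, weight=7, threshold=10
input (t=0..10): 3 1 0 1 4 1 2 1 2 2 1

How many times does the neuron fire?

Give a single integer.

Answer: 5

Derivation:
t=0: input=3 -> V=0 FIRE
t=1: input=1 -> V=7
t=2: input=0 -> V=3
t=3: input=1 -> V=8
t=4: input=4 -> V=0 FIRE
t=5: input=1 -> V=7
t=6: input=2 -> V=0 FIRE
t=7: input=1 -> V=7
t=8: input=2 -> V=0 FIRE
t=9: input=2 -> V=0 FIRE
t=10: input=1 -> V=7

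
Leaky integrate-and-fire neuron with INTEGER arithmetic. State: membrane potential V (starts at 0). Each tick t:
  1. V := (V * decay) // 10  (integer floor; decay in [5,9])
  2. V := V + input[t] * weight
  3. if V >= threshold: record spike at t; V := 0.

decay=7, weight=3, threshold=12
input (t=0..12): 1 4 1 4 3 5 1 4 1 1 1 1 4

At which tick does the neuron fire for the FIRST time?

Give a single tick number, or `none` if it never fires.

Answer: 1

Derivation:
t=0: input=1 -> V=3
t=1: input=4 -> V=0 FIRE
t=2: input=1 -> V=3
t=3: input=4 -> V=0 FIRE
t=4: input=3 -> V=9
t=5: input=5 -> V=0 FIRE
t=6: input=1 -> V=3
t=7: input=4 -> V=0 FIRE
t=8: input=1 -> V=3
t=9: input=1 -> V=5
t=10: input=1 -> V=6
t=11: input=1 -> V=7
t=12: input=4 -> V=0 FIRE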